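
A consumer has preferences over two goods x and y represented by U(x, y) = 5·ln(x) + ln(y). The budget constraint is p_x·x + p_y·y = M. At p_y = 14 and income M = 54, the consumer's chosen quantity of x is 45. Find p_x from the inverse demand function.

The MRS is 5·y/x. Set MRS = p_x/p_y.
Rearranging, p_y·y = (1/5)·p_x·x. Substituting into the budget gives p_x·x·(1 + (1/5)) = M.
Demand: x*(p_x,p_y,M) = 5/6·M/p_x and y* = 1/6·M/p_y.
Set x* = 45 in the demand function and solve for p_x: p_x = 1.

p_x = 1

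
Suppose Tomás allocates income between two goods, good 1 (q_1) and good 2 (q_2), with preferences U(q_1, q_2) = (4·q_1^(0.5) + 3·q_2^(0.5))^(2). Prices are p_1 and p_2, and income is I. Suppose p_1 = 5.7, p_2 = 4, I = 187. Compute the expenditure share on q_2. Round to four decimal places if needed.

MRS = MU_q_1/MU_q_2 = (4/3)·(q_2/q_1)^(0.5). Set equal to p_1/p_2.
Solve for the ratio: q_2/q_1 = [(3/4)·p_1/p_2]^(2).
Substitute q_2 = (q_2/q_1)·q_1 into the budget: q_1* = I/(p_1 + p_2·(q_2/q_1)).
Numerically q_2/q_1 = 1.142227, so q_1* = 187/(5.7 + 4·1.142227) = 18.2103 and q_2* = 1.142227·18.2103 = 20.8003.
Expenditure on q_2: 4·20.8003 = 83.2012; share = 0.4449.

share on q_2 = 0.4449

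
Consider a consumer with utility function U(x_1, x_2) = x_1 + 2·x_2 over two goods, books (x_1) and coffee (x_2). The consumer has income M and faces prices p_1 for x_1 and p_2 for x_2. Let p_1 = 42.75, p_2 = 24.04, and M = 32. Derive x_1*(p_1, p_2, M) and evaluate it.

Linear utility — the consumer picks whichever good has higher MU/price: 1/42.75 = 0.0234 vs 2/24.04 = 0.0832.
x_2 gives more utility per dollar, so spend all income on x_2: x_2* = M/p_2, x_1* = 0.
Numerically: x_1* = 0, x_2* = 1.3311.

x_1* = 0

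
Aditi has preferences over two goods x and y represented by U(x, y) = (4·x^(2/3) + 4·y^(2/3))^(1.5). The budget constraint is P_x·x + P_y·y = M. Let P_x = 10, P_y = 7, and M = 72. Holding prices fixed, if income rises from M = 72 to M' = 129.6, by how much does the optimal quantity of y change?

MU_x ∝ 4·x^(-1/3), MU_y ∝ 4·y^(-1/3), so MRS = (y/x)^(1/3) = P_x/P_y.
Hence y/x = (P_x/P_y)^(1/(1/3)), i.e. raised to the 3 power.
With the ratio pinned down, the budget gives x* = M/(P_x + P_y·(y/x)) and y* = (y/x)·x*.
Numerically y/x = 2.915452, so x* = 72/(10 + 7·2.915452) = 2.3678 and y* = 2.915452·2.3678 = 6.9032.
At M' = 129.6: y* = 12.4257. Change: 12.4257 − 6.9032 = 5.5225.

Δy* = 5.5225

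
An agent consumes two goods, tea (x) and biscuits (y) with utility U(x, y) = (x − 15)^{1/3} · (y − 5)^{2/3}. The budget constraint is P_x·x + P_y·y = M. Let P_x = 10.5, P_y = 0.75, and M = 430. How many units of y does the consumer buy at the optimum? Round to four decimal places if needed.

This is Cobb-Douglas in (x−15, y−5): tangency gives 1/3·P_y·(y−5) = 2/3·P_x·(x−15).
After buying the subsistence bundle (15, 5), a share 1/3 of the remaining income goes to x: x* = 15 + 1/3·(M − 15P_x − 5P_y)/P_x.
Discretionary income = 430 − 15·10.5 − 5·0.75 = 268.75; y* = 5 + 2/3·268.75/0.75 = 243.8889.

y* = 243.8889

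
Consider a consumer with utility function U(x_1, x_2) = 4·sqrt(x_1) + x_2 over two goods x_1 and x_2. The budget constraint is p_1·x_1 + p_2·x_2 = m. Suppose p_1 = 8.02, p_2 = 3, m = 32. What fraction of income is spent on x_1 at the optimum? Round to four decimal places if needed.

share on x_1 = 0.1403

MU_x_1 = 2/√x_1, MU_x_2 = 1. Tangency: 2/√x_1 = p_1/p_2.
Thus x_1* = (2·p_2/p_1)² — independent of m — with the rest of income spent on x_2.
Plugging in: x_1* = (2·3/8.02)² = 0.5597, x_2* = 9.1704.
Expenditure on x_1: 8.02·0.5597 = 4.4888; share = 0.1403.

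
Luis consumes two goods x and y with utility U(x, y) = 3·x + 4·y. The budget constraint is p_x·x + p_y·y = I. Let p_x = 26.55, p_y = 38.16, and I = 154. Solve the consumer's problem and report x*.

Linear utility — the consumer picks whichever good has higher MU/price: 3/26.55 = 0.113 vs 4/38.16 = 0.1048.
x gives more utility per dollar, so spend all income on x: x* = I/p_x, y* = 0.
Numerically: x* = 5.8004, y* = 0.

x* = 5.8004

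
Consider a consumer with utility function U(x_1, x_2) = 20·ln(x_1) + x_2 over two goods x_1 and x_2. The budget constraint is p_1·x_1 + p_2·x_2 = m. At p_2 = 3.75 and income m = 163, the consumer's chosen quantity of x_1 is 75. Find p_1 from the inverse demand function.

p_1 = 1

MU_x_1 = 20/x_1, MU_x_2 = 1. Tangency: 20/x_1 = p_1/p_2.
So x_1*(p_1,p_2) = 20·p_2/p_1, independent of income; and x_2* = (m − 20·p_2)/p_2.
Set x_1* = 75 in the demand function and solve for p_1: p_1 = 1.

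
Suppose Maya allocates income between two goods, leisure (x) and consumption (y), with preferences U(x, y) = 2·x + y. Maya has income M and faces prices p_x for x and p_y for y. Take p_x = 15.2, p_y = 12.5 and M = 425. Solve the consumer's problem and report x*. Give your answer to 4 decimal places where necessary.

x* = 27.9605

Linear utility — the consumer picks whichever good has higher MU/price: 2/15.2 = 0.1316 vs 1/12.5 = 0.08.
x gives more utility per dollar, so spend all income on x: x* = M/p_x, y* = 0.
Numerically: x* = 27.9605, y* = 0.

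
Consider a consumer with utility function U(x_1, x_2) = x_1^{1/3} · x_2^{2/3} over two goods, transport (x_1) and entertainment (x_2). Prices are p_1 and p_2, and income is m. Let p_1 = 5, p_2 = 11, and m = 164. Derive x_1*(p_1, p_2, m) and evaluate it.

x_1* = 10.9333

MU_x_1/MU_x_2 = (1/3·x_2)/(2/3·x_1); tangency sets this equal to p_1/p_2.
So 1/3·p_2·x_2 = 2/3·p_1·x_1; combined with the budget, a share 1/3 of income goes to x_1.
Demand: x_1*(p_1,p_2,m) = 1/3·m/p_1 and x_2* = 2/3·m/p_2.
At p_1=5, p_2=11, m=164: x_1* = 1/3·164/5 = 10.9333.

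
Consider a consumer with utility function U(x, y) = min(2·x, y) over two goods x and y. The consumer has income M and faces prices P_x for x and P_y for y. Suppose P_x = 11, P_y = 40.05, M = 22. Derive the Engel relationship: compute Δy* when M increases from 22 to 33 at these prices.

Δy* = 0.2415

With perfect complements, no substitution: consume in ratio x:y = 1:2.
Budget: P_x·x + P_y·2·x = M, so (P_x + 2·P_y)·x = M.
Demand: x*(P_x,P_y,M) = M/(P_x + 2·P_y), y* = 2·M/(P_x + 2·P_y).
Here 11 + 2·40.05 = 91.1, giving y* = 0.483.
At M' = 33: y* = 0.7245. Change: 0.7245 − 0.483 = 0.2415.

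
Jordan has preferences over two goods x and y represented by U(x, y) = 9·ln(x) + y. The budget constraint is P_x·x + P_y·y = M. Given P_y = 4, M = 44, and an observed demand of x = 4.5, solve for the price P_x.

MU_x = 9/x, MU_y = 1. Tangency: 9/x = P_x/P_y.
So x*(P_x,P_y) = 9·P_y/P_x, independent of income; and y* = (M − 9·P_y)/P_y.
Set x* = 4.5 in the demand function and solve for P_x: P_x = 8.

P_x = 8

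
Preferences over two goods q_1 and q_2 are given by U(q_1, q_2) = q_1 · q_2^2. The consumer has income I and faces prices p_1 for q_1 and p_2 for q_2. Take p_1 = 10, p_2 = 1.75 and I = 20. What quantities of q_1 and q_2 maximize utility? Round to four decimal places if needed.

q_1* = 0.6667, q_2* = 7.619

Demand: q_1*(p_1,p_2,I) = 1/3·I/p_1 and q_2* = 2/3·I/p_2.
At p_1=10, p_2=1.75, I=20: q_1* = 1/3·20/10 = 0.6667, q_2* = 7.619.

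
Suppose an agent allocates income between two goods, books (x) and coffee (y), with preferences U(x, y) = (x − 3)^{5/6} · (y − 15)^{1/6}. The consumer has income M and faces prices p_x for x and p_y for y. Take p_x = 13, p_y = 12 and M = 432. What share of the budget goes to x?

MRS = 5·(y−15)/(x−3). Tangency with p_x/p_y gives y−15 = (1/5)·(p_x/p_y)·(x−3).
After buying the subsistence bundle (3, 15), a share 5/6 of the remaining income goes to x: x* = 3 + 5/6·(M − 3p_x − 15p_y)/p_x.
Discretionary income = 432 − 3·13 − 15·12 = 213; x* = 3 + 5/6·213/13 = 16.6538; y* = 15 + 1/6·213/12 = 17.9583.
Expenditure on x: 13·16.6538 = 216.5; share = 0.5012.

share on x = 0.5012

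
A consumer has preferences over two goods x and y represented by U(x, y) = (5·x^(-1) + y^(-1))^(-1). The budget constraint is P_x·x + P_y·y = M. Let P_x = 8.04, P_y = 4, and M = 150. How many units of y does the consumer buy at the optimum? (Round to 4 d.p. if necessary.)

MRS = MU_x/MU_y = 5·(y/x)^(2). Set equal to P_x/P_y.
Hence y/x = ((1/5)·P_x/P_y)^(1/(2)), i.e. raised to the 0.5 power.
With the ratio pinned down, the budget gives x* = M/(P_x + P_y·(y/x)) and y* = (y/x)·x*.
Numerically y/x = 0.634035, so x* = 150/(8.04 + 4·0.634035) = 14.1829 and y* = 0.634035·14.1829 = 8.9924.

y* = 8.9924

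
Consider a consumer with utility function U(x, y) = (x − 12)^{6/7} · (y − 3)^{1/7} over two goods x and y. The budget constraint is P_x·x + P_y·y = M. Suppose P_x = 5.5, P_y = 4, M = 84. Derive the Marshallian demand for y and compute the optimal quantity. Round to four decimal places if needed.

y* = 3.2143

Let x' = x−12, y' = y−3. MRS = 6·y'/x' = P_x/P_y.
After buying the subsistence bundle (12, 3), a share 6/7 of the remaining income goes to x: x* = 12 + 6/7·(M − 12P_x − 3P_y)/P_x.
Discretionary income = 84 − 12·5.5 − 3·4 = 6; y* = 3 + 1/7·6/4 = 3.2143.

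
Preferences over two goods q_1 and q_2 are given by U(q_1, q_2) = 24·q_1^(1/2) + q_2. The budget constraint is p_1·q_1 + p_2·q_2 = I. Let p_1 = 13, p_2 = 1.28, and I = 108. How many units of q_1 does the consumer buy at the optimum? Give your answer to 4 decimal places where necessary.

q_1* = 1.396

Utility is quasi-linear in q_2; the FOC for q_1 is 12/√q_1 = p_1/p_2.
Solve: √q_1 = 12·p_2/p_1, so q_1*(p_1,p_2) = (12·p_2/p_1)², and q_2* = (I − p_1·q_1*)/p_2.
Plugging in: q_1* = (12·1.28/13)² = 1.396.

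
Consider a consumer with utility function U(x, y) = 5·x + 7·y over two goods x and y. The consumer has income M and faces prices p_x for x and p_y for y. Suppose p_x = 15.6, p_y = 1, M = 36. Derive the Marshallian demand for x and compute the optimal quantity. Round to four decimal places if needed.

x* = 0

Linear utility — the consumer picks whichever good has higher MU/price: 5/15.6 = 0.3205 vs 7/1 = 7.
y gives more utility per dollar, so spend all income on y: y* = M/p_y, x* = 0.
Numerically: x* = 0, y* = 36.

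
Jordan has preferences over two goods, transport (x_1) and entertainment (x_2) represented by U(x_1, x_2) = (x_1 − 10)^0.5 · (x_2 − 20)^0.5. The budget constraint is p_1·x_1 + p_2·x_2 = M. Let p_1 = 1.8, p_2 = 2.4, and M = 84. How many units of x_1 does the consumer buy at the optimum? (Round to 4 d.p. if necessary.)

x_1* = 15

Let x_1' = x_1−10, x_2' = x_2−20. MRS = x_2'/x_1' = p_1/p_2.
Substituting into the budget: x_1* = 10 + 0.5·(M − 10·p_1 − 20·p_2)/p_1, and x_2* = 20 + 0.5·(…)/p_2.
Discretionary income = 84 − 10·1.8 − 20·2.4 = 18; x_1* = 10 + 0.5·18/1.8 = 15.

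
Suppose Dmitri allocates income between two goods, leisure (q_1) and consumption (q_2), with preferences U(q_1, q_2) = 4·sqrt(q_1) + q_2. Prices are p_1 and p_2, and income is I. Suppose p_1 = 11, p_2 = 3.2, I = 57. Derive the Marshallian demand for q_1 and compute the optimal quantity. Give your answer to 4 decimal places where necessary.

q_1* = 0.3385

MU_q_1 = 2/√q_1, MU_q_2 = 1. Tangency: 2/√q_1 = p_1/p_2.
Solve: √q_1 = 2·p_2/p_1, so q_1*(p_1,p_2) = (2·p_2/p_1)², and q_2* = (I − p_1·q_1*)/p_2.
Plugging in: q_1* = (2·3.2/11)² = 0.3385.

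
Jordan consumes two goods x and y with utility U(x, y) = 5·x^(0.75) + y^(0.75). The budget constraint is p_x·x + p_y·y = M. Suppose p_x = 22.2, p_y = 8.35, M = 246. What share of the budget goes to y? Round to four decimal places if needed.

share on y = 0.0292

MRS = MU_x/MU_y = 5·(y/x)^(0.25). Set equal to p_x/p_y.
Hence y/x = ((1/5)·p_x/p_y)^(1/(0.25)), i.e. raised to the 4 power.
Substitute y = (y/x)·x into the budget: x* = M/(p_x + p_y·(y/x)).
Numerically y/x = 0.079944, so x* = 246/(22.2 + 8.35·0.079944) = 10.7576 and y* = 0.079944·10.7576 = 0.86.
Expenditure on y: 8.35·0.86 = 7.1811; share = 0.0292.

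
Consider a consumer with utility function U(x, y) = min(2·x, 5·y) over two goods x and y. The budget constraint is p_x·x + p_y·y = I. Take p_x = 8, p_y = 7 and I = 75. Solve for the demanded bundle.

With perfect complements, no substitution: consume in ratio x:y = 5:2.
Budget: p_x·x + p_y·(2/5)·x = I, so (5·p_x + 2·p_y)·x = 5·I.
Demand: x*(p_x,p_y,I) = 5·I/(5·p_x + 2·p_y), y* = 2·I/(5·p_x + 2·p_y).
Here 5·8 + 2·7 = 54, giving x* = 6.9444 and y* = 2.7778.

x* = 6.9444, y* = 2.7778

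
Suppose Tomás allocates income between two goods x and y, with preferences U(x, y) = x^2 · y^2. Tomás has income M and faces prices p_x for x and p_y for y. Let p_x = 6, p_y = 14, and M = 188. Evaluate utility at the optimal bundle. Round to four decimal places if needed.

V = 11065.0363

Demand: x*(p_x,p_y,M) = 0.5·M/p_x and y* = 0.5·M/p_y.
At p_x=6, p_y=14, M=188: x* = 0.5·188/6 = 15.6667, y* = 6.7143.
Utility at the optimum: U(15.6667, 6.7143) = 11065.0363.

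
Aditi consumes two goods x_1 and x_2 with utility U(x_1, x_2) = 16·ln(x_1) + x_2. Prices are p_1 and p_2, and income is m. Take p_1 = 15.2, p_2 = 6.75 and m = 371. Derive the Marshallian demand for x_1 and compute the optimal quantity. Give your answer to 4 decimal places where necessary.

x_1* = 7.1053

MU_x_1 = 16/x_1, MU_x_2 = 1. Tangency: 16/x_1 = p_1/p_2.
So x_1*(p_1,p_2) = 16·p_2/p_1, independent of income; and x_2* = (m − 16·p_2)/p_2.
At the given prices: x_1* = 16·6.75/15.2 = 7.1053.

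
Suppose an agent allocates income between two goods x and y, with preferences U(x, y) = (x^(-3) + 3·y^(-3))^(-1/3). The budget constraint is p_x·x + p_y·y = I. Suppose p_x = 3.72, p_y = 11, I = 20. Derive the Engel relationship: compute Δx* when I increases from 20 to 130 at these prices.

Δx* = 7.4527

With the ratio pinned down, the budget gives x* = I/(p_x + p_y·(y/x)) and y* = (y/x)·x*.
Numerically y/x = 1.003617, so x* = 20/(3.72 + 11·1.003617) = 1.355.
At I' = 130: x* = 8.8077. Change: 8.8077 − 1.355 = 7.4527.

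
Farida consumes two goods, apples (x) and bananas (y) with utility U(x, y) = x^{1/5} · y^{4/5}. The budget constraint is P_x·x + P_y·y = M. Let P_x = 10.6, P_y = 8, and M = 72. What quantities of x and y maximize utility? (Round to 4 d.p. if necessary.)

x* = 1.3585, y* = 7.2

The MRS is (1/4)·y/x. Set MRS = P_x/P_y.
Rearranging, P_y·y = 4·P_x·x. Substituting into the budget gives P_x·x·(1 + 4) = M.
Demand: x*(P_x,P_y,M) = 0.2·M/P_x and y* = 0.8·M/P_y.
At P_x=10.6, P_y=8, M=72: x* = 0.2·72/10.6 = 1.3585, y* = 7.2.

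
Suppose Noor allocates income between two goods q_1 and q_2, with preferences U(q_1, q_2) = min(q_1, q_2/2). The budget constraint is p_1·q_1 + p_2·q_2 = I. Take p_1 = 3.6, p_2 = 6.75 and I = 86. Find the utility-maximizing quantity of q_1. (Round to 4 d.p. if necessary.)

Leontief preferences: the optimum is at the kink where q_1/1 = q_2/2, i.e. q_2 = 2·q_1.
Budget: p_1·q_1 + p_2·2·q_1 = I, so (p_1 + 2·p_2)·q_1 = I.
Demand: q_1*(p_1,p_2,I) = I/(p_1 + 2·p_2), q_2* = 2·I/(p_1 + 2·p_2).
Here 3.6 + 2·6.75 = 17.1, giving q_1* = 5.0292.

q_1* = 5.0292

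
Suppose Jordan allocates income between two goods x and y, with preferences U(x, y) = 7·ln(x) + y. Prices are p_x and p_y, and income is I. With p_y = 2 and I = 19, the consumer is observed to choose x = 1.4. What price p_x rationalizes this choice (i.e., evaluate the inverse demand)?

Set MRS = p_x/p_y: (7/x)/1 = p_x/p_y.
So x*(p_x,p_y) = 7·p_y/p_x, independent of income; and y* = (I − 7·p_y)/p_y.
Set x* = 1.4 in the demand function and solve for p_x: p_x = 10.

p_x = 10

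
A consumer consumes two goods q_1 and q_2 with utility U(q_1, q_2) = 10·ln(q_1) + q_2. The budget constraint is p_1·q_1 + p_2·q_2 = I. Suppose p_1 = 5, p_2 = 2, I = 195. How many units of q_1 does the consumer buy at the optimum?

q_1* = 4

Set MRS = p_1/p_2: (10/q_1)/1 = p_1/p_2.
So q_1*(p_1,p_2) = 10·p_2/p_1, independent of income; and q_2* = (I − 10·p_2)/p_2.
At the given prices: q_1* = 10·2/5 = 4.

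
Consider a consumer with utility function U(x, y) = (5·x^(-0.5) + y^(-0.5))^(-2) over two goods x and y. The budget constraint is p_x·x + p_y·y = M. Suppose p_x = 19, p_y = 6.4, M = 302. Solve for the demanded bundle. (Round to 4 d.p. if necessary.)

x* = 12.8395, y* = 9.0702

MU_x ∝ 5·x^(-1.5), MU_y ∝ y^(-1.5), so MRS = 5·(y/x)^(1.5) = p_x/p_y.
Solve for the ratio: y/x = [(1/5)·p_x/p_y]^(2/3).
With the ratio pinned down, the budget gives x* = M/(p_x + p_y·(y/x)) and y* = (y/x)·x*.
Numerically y/x = 0.70643, so x* = 302/(19 + 6.4·0.70643) = 12.8395 and y* = 0.70643·12.8395 = 9.0702.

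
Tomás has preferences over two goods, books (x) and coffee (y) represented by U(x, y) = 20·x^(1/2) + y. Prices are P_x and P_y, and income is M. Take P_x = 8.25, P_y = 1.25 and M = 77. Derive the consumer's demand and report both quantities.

MU_x = 10/√x, MU_y = 1. Tangency: 10/√x = P_x/P_y.
Thus x* = (10·P_y/P_x)² — independent of M — with the rest of income spent on y.
Plugging in: x* = (10·1.25/8.25)² = 2.2957, y* = 46.4485.

x* = 2.2957, y* = 46.4485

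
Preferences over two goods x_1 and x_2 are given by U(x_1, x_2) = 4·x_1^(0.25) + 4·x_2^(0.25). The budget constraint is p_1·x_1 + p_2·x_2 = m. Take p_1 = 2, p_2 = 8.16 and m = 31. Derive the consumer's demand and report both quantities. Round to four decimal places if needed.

MU_x_1 ∝ 4·x_1^(-0.75), MU_x_2 ∝ 4·x_2^(-0.75), so MRS = (x_2/x_1)^(0.75) = p_1/p_2.
Hence x_2/x_1 = (p_1/p_2)^(1/(0.75)), i.e. raised to the 4/3 power.
With the ratio pinned down, the budget gives x_1* = m/(p_1 + p_2·(x_2/x_1)) and x_2* = (x_2/x_1)·x_1*.
Numerically x_2/x_1 = 0.153386, so x_1* = 31/(2 + 8.16·0.153386) = 9.5337 and x_2* = 0.153386·9.5337 = 1.4623.

x_1* = 9.5337, x_2* = 1.4623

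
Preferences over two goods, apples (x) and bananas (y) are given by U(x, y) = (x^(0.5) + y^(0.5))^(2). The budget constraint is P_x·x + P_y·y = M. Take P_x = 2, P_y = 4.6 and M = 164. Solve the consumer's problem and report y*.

Numerically y/x = 0.189036, so x* = 164/(2 + 4.6·0.189036) = 57.1515 and y* = 0.189036·57.1515 = 10.8037.

y* = 10.8037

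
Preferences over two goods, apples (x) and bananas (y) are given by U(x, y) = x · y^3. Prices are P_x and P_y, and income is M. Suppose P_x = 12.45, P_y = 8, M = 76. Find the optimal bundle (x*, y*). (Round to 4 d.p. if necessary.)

x* = 1.5261, y* = 7.125

At P_x=12.45, P_y=8, M=76: x* = 0.25·76/12.45 = 1.5261, y* = 7.125.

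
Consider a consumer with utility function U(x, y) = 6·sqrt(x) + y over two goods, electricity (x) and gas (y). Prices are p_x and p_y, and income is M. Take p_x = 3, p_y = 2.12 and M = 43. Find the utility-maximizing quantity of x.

Utility is quasi-linear in y; the FOC for x is 3/√x = p_x/p_y.
Solve: √x = 3·p_y/p_x, so x*(p_x,p_y) = (3·p_y/p_x)², and y* = (M − p_x·x*)/p_y.
Plugging in: x* = (3·2.12/3)² = 4.4944.

x* = 4.4944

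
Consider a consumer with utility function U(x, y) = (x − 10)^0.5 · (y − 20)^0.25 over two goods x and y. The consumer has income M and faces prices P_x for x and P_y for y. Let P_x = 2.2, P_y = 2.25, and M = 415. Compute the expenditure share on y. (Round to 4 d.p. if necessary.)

MRS = 2·(y−20)/(x−10). Tangency with P_x/P_y gives y−20 = (1/2)·(P_x/P_y)·(x−10).
After buying the subsistence bundle (10, 20), a share 2/3 of the remaining income goes to x: x* = 10 + 2/3·(M − 10P_x − 20P_y)/P_x.
Discretionary income = 415 − 10·2.2 − 20·2.25 = 348; x* = 10 + 2/3·348/2.2 = 115.4545; y* = 20 + 1/3·348/2.25 = 71.5556.
Expenditure on y: 2.25·71.5556 = 161; share = 0.388.

share on y = 0.388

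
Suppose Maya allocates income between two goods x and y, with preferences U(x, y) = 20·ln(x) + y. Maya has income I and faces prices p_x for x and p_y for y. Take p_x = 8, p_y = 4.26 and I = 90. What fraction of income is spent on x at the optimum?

share on x = 0.9467

MU_x = 20/x, MU_y = 1. Tangency: 20/x = p_x/p_y.
So x*(p_x,p_y) = 20·p_y/p_x, independent of income; and y* = (I − 20·p_y)/p_y.
At the given prices: x* = 20·4.26/8 = 10.65, and y* = 1.1268.
Expenditure on x: 8·10.65 = 85.2; share = 0.9467.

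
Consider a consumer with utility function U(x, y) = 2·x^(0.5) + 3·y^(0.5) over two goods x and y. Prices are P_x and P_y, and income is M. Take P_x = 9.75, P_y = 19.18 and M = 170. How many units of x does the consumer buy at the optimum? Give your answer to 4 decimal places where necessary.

From the CES first-order condition, (2/3)·(y/x)^(0.5) = P_x/P_y.
Hence y/x = ((3/2)·P_x/P_y)^(1/(0.5)), i.e. raised to the 2 power.
Substitute y = (y/x)·x into the budget: x* = M/(P_x + P_y·(y/x)).
Numerically y/x = 0.581426, so x* = 170/(9.75 + 19.18·0.581426) = 8.1333.

x* = 8.1333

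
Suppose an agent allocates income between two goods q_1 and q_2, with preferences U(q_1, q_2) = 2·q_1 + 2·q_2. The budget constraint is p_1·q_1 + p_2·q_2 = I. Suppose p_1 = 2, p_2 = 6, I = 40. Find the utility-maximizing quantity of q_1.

q_1* = 20

Linear utility — the consumer picks whichever good has higher MU/price: 2/2 = 1 vs 2/6 = 0.3333.
q_1 gives more utility per dollar, so spend all income on q_1: q_1* = I/p_1, q_2* = 0.
Numerically: q_1* = 20, q_2* = 0.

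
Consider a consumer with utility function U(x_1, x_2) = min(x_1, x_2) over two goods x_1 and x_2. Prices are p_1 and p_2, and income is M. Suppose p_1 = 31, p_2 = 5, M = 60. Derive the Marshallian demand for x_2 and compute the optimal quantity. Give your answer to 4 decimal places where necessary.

Leontief preferences: the optimum is at the kink where x_1/1 = x_2/1, i.e. x_2 = x_1.
Budget: p_1·x_1 + p_2·x_1 = M, so (p_1 + p_2)·x_1 = M.
Demand: x_1*(p_1,p_2,M) = M/(p_1 + p_2), x_2* = M/(p_1 + p_2).
Here 31 + 5 = 36, giving x_2* = 1.6667.

x_2* = 1.6667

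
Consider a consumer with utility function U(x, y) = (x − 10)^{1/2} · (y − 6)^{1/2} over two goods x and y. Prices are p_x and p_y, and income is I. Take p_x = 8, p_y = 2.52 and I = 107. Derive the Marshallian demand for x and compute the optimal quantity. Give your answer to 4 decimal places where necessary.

x* = 10.7425

Let x' = x−10, y' = y−6. MRS = y'/x' = p_x/p_y.
Substituting into the budget: x* = 10 + 0.5·(I − 10·p_x − 6·p_y)/p_x, and y* = 6 + 0.5·(…)/p_y.
Discretionary income = 107 − 10·8 − 6·2.52 = 11.88; x* = 10 + 0.5·11.88/8 = 10.7425.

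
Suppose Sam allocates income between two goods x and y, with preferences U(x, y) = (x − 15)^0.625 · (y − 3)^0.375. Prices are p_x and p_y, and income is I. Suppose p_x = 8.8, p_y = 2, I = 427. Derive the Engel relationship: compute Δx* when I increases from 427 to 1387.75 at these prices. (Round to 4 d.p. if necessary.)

Discretionary income = 427 − 15·8.8 − 3·2 = 289; x* = 15 + 0.625·289/8.8 = 35.5256.
At I' = 1387.75: x* = 103.7607. Change: 103.7607 − 35.5256 = 68.2351.

Δx* = 68.2351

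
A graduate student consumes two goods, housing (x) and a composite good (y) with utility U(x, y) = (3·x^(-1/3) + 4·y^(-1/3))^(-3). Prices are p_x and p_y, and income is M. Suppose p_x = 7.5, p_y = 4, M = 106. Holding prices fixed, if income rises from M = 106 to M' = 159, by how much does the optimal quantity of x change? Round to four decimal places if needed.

Substitute y = (y/x)·x into the budget: x* = M/(p_x + p_y·(y/x)).
Numerically y/x = 1.988177, so x* = 106/(7.5 + 4·1.988177) = 6.8596.
At M' = 159: x* = 10.2895. Change: 10.2895 − 6.8596 = 3.4298.

Δx* = 3.4298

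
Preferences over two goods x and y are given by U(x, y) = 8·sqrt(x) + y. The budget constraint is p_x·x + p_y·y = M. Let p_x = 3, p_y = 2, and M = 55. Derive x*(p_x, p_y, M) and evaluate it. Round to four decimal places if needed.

Set MRS = p_x/p_y: 4·x^(−1/2) = p_x/p_y.
Solve: √x = 4·p_y/p_x, so x*(p_x,p_y) = (4·p_y/p_x)², and y* = (M − p_x·x*)/p_y.
Plugging in: x* = (4·2/3)² = 7.1111.

x* = 7.1111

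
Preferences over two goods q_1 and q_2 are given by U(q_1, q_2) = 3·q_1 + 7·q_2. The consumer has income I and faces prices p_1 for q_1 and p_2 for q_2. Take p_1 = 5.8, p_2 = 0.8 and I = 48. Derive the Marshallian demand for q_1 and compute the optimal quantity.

Linear utility — the consumer picks whichever good has higher MU/price: 3/5.8 = 0.5172 vs 7/0.8 = 8.75.
q_2 gives more utility per dollar, so spend all income on q_2: q_2* = I/p_2, q_1* = 0.
Numerically: q_1* = 0, q_2* = 60.

q_1* = 0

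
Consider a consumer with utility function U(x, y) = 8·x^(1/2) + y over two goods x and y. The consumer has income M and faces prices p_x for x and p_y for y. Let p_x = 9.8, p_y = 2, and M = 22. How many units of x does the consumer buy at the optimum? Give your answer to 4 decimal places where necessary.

MU_x = 4/√x, MU_y = 1. Tangency: 4/√x = p_x/p_y.
Solve: √x = 4·p_y/p_x, so x*(p_x,p_y) = (4·p_y/p_x)², and y* = (M − p_x·x*)/p_y.
Plugging in: x* = (4·2/9.8)² = 0.6664.

x* = 0.6664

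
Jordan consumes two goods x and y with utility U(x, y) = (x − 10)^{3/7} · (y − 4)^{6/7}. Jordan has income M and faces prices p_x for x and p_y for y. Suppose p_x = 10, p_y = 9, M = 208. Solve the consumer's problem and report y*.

y* = 9.3333

Discretionary income = 208 − 10·10 − 4·9 = 72; y* = 4 + 2/3·72/9 = 9.3333.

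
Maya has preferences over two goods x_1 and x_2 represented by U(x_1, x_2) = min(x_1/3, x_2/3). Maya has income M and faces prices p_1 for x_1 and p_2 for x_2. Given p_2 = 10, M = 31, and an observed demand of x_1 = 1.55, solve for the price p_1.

p_1 = 10

With perfect complements, no substitution: consume in ratio x_1:x_2 = 3:3.
Budget: p_1·x_1 + p_2·x_1 = M, so (3·p_1 + 3·p_2)·x_1 = 3·M.
Demand: x_1*(p_1,p_2,M) = 3·M/(3·p_1 + 3·p_2), x_2* = 3·M/(3·p_1 + 3·p_2).
Set x_1* = 1.55 in the demand function and solve for p_1: p_1 = 10.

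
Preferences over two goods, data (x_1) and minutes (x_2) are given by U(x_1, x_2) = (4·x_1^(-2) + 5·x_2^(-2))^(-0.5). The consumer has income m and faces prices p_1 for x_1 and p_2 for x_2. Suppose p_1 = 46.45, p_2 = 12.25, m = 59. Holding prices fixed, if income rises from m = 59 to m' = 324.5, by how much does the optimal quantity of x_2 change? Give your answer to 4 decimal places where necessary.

MU_x_1 ∝ 4·x_1^(-3), MU_x_2 ∝ 5·x_2^(-3), so MRS = (4/5)·(x_2/x_1)^(3) = p_1/p_2.
Solve for the ratio: x_2/x_1 = [(5/4)·p_1/p_2]^(1/3).
Substitute x_2 = (x_2/x_1)·x_1 into the budget: x_1* = m/(p_1 + p_2·(x_2/x_1)).
Numerically x_2/x_1 = 1.679783, so x_1* = 59/(46.45 + 12.25·1.679783) = 0.8802 and x_2* = 1.679783·0.8802 = 1.4786.
At m' = 324.5: x_2* = 8.1323. Change: 8.1323 − 1.4786 = 6.6537.

Δx_2* = 6.6537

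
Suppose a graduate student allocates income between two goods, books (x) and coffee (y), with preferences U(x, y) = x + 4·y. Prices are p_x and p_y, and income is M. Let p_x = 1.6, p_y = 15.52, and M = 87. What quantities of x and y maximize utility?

x* = 54.375, y* = 0

Linear utility — the consumer picks whichever good has higher MU/price: 1/1.6 = 0.625 vs 4/15.52 = 0.2577.
x gives more utility per dollar, so spend all income on x: x* = M/p_x, y* = 0.
Numerically: x* = 54.375, y* = 0.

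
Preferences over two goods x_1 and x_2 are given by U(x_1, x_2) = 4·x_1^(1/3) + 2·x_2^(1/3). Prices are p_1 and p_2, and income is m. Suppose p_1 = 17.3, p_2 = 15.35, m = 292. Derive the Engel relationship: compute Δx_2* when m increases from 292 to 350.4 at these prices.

MU_x_1 ∝ 4·x_1^(-2/3), MU_x_2 ∝ 2·x_2^(-2/3), so MRS = 2·(x_2/x_1)^(2/3) = p_1/p_2.
Solve for the ratio: x_2/x_1 = [(1/2)·p_1/p_2]^(1.5).
Substitute x_2 = (x_2/x_1)·x_1 into the budget: x_1* = m/(p_1 + p_2·(x_2/x_1)).
Numerically x_2/x_1 = 0.423021, so x_1* = 292/(17.3 + 15.35·0.423021) = 12.2723 and x_2* = 0.423021·12.2723 = 5.1914.
At m' = 350.4: x_2* = 6.2297. Change: 6.2297 − 5.1914 = 1.0383.

Δx_2* = 1.0383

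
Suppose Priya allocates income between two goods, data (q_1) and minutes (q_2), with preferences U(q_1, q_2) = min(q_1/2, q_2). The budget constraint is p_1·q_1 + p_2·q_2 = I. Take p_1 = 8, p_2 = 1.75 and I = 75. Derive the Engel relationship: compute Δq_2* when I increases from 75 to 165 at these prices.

Δq_2* = 5.0704

With perfect complements, no substitution: consume in ratio q_1:q_2 = 2:1.
Budget: p_1·q_1 + p_2·(1/2)·q_1 = I, so (2·p_1 + p_2)·q_1 = 2·I.
Demand: q_1*(p_1,p_2,I) = 2·I/(2·p_1 + p_2), q_2* = I/(2·p_1 + p_2).
Here 2·8 + 1.75 = 17.75, giving q_2* = 4.2254.
At I' = 165: q_2* = 9.2958. Change: 9.2958 − 4.2254 = 5.0704.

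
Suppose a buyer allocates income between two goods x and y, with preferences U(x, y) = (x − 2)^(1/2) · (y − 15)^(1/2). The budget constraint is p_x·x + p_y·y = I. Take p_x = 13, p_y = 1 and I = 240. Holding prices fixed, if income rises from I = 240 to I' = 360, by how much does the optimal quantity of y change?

Δy* = 60

After buying the subsistence bundle (2, 15), a share 0.5 of the remaining income goes to x: x* = 2 + 0.5·(I − 2p_x − 15p_y)/p_x.
Discretionary income = 240 − 2·13 − 15·1 = 199; y* = 15 + 0.5·199/1 = 114.5.
At I' = 360: y* = 174.5. Change: 174.5 − 114.5 = 60.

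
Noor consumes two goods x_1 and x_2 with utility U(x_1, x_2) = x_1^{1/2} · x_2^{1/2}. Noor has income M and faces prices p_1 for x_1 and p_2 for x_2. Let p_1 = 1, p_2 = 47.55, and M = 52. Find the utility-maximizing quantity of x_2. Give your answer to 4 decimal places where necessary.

x_2* = 0.5468

MU_x_1/MU_x_2 = (0.5·x_2)/(0.5·x_1); tangency sets this equal to p_1/p_2.
Rearranging, p_2·x_2 = p_1·x_1. Substituting into the budget gives p_1·x_1·(1 + 1) = M.
Demand: x_1*(p_1,p_2,M) = 0.5·M/p_1 and x_2* = 0.5·M/p_2.
At p_1=1, p_2=47.55, M=52: x_2* = 0.5·52/47.55 = 0.5468.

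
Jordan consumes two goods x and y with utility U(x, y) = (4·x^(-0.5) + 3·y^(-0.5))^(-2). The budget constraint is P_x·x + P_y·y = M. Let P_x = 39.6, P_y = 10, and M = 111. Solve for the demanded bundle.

From the CES first-order condition, (4/3)·(y/x)^(1.5) = P_x/P_y.
Hence y/x = ((3/4)·P_x/P_y)^(1/(1.5)), i.e. raised to the 2/3 power.
Substitute y = (y/x)·x into the budget: x* = M/(P_x + P_y·(y/x)).
Numerically y/x = 2.066193, so x* = 111/(39.6 + 10·2.066193) = 1.842 and y* = 2.066193·1.842 = 3.8058.

x* = 1.842, y* = 3.8058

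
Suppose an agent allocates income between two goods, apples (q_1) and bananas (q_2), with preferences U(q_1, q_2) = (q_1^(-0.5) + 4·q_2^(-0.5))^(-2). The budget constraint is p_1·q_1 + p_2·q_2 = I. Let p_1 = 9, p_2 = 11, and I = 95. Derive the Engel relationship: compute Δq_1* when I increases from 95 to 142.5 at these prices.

Δq_1* = 1.4287

With the ratio pinned down, the budget gives q_1* = I/(p_1 + p_2·(q_2/q_1)) and q_2* = (q_2/q_1)·q_1*.
Numerically q_2/q_1 = 2.204313, so q_1* = 95/(9 + 11·2.204313) = 2.8574.
At I' = 142.5: q_1* = 4.286. Change: 4.286 − 2.8574 = 1.4287.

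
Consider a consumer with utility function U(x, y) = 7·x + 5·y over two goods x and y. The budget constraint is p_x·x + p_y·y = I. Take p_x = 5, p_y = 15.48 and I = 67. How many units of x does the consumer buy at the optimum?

x* = 13.4

Numerically: x* = 13.4, y* = 0.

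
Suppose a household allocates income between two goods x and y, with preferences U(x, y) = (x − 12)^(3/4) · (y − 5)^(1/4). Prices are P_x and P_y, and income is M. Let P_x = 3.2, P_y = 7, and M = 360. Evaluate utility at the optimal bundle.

V = 41.9682

This is Cobb-Douglas in (x−12, y−5): tangency gives 0.75·P_y·(y−5) = 0.25·P_x·(x−12).
After buying the subsistence bundle (12, 5), a share 0.75 of the remaining income goes to x: x* = 12 + 0.75·(M − 12P_x − 5P_y)/P_x.
Discretionary income = 360 − 12·3.2 − 5·7 = 286.6; x* = 12 + 0.75·286.6/3.2 = 79.1719; y* = 5 + 0.25·286.6/7 = 15.2357.
Utility at the optimum: U(79.1719, 15.2357) = 41.9682.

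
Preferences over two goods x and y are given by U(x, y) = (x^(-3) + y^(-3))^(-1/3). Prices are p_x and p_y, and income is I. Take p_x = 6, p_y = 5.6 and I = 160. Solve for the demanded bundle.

MU_x ∝ x^(-4), MU_y ∝ y^(-4), so MRS = (y/x)^(4) = p_x/p_y.
Solve for the ratio: y/x = [p_x/p_y]^(0.25).
With the ratio pinned down, the budget gives x* = I/(p_x + p_y·(y/x)) and y* = (y/x)·x*.
Numerically y/x = 1.017398, so x* = 160/(6 + 5.6·1.017398) = 13.6782 and y* = 1.017398·13.6782 = 13.9162.

x* = 13.6782, y* = 13.9162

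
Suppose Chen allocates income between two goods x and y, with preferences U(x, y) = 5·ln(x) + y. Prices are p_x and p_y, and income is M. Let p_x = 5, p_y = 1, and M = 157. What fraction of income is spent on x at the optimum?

share on x = 0.0318

At the given prices: x* = 5·1/5 = 1, and y* = 152.
Expenditure on x: 5·1 = 5; share = 0.0318.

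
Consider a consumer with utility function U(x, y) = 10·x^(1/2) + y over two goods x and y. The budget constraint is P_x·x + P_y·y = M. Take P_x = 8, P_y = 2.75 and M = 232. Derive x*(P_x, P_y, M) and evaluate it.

x* = 2.9541

Set MRS = P_x/P_y: 5·x^(−1/2) = P_x/P_y.
Solve: √x = 5·P_y/P_x, so x*(P_x,P_y) = (5·P_y/P_x)², and y* = (M − P_x·x*)/P_y.
Plugging in: x* = (5·2.75/8)² = 2.9541.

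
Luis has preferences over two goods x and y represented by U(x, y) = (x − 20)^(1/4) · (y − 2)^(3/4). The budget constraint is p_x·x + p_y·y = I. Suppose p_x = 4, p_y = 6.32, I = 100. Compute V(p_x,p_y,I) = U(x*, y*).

Let x' = x−20, y' = y−2. MRS = (1/3)·y'/x' = p_x/p_y.
After buying the subsistence bundle (20, 2), a share 0.25 of the remaining income goes to x: x* = 20 + 0.25·(I − 20p_x − 2p_y)/p_x.
Discretionary income = 100 − 20·4 − 2·6.32 = 7.36; x* = 20 + 0.25·7.36/4 = 20.46; y* = 2 + 0.75·7.36/6.32 = 2.8734.
Utility at the optimum: U(20.46, 2.8734) = 0.7441.

V = 0.7441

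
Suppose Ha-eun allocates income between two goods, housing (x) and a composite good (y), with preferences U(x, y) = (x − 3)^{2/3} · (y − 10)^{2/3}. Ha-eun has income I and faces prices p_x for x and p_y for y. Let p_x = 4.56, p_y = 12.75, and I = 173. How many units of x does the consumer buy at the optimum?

x* = 6.489

This is Cobb-Douglas in (x−3, y−10): tangency gives 2/3·p_y·(y−10) = 2/3·p_x·(x−3).
Substituting into the budget: x* = 3 + 0.5·(I − 3·p_x − 10·p_y)/p_x, and y* = 10 + 0.5·(…)/p_y.
Discretionary income = 173 − 3·4.56 − 10·12.75 = 31.82; x* = 3 + 0.5·31.82/4.56 = 6.489.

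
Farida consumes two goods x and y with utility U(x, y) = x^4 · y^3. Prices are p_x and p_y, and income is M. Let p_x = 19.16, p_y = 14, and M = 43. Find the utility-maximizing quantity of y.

MU_x/MU_y = (4·y)/(3·x); tangency sets this equal to p_x/p_y.
So 4·p_y·y = 3·p_x·x; combined with the budget, a share 4/7 of income goes to x.
Demand: x*(p_x,p_y,M) = 4/7·M/p_x and y* = 3/7·M/p_y.
At p_x=19.16, p_y=14, M=43: y* = 3/7·43/14 = 1.3163.

y* = 1.3163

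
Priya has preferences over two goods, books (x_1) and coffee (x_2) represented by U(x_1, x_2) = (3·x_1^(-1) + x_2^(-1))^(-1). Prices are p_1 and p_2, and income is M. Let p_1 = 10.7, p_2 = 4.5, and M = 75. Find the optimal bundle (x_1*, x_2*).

From the CES first-order condition, 3·(x_2/x_1)^(2) = p_1/p_2.
Hence x_2/x_1 = ((1/3)·p_1/p_2)^(1/(2)), i.e. raised to the 0.5 power.
Substitute x_2 = (x_2/x_1)·x_1 into the budget: x_1* = M/(p_1 + p_2·(x_2/x_1)).
Numerically x_2/x_1 = 0.890277, so x_1* = 75/(10.7 + 4.5·0.890277) = 5.0999 and x_2* = 0.890277·5.0999 = 4.5403.

x_1* = 5.0999, x_2* = 4.5403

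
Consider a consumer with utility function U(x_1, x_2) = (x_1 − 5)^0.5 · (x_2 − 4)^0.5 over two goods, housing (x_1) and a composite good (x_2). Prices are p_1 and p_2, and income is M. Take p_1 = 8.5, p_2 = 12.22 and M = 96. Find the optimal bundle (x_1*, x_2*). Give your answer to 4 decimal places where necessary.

x_1* = 5.2718, x_2* = 4.189

This is Cobb-Douglas in (x_1−5, x_2−4): tangency gives 0.5·p_2·(x_2−4) = 0.5·p_1·(x_1−5).
Substituting into the budget: x_1* = 5 + 0.5·(M − 5·p_1 − 4·p_2)/p_1, and x_2* = 4 + 0.5·(…)/p_2.
Discretionary income = 96 − 5·8.5 − 4·12.22 = 4.62; x_1* = 5 + 0.5·4.62/8.5 = 5.2718; x_2* = 4 + 0.5·4.62/12.22 = 4.189.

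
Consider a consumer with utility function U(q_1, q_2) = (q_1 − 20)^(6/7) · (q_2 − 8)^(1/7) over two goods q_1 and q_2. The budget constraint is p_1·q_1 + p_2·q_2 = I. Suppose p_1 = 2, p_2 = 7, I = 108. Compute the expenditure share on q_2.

share on q_2 = 0.5344

Substituting into the budget: q_1* = 20 + 6/7·(I − 20·p_1 − 8·p_2)/p_1, and q_2* = 8 + 1/7·(…)/p_2.
Discretionary income = 108 − 20·2 − 8·7 = 12; q_1* = 20 + 6/7·12/2 = 25.1429; q_2* = 8 + 1/7·12/7 = 8.2449.
Expenditure on q_2: 7·8.2449 = 57.7143; share = 0.5344.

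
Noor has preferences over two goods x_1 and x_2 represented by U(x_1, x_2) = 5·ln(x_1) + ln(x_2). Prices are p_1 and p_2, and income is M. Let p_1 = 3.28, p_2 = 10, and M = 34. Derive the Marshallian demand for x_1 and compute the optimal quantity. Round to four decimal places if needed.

x_1* = 8.6382

MU_x_1/MU_x_2 = (5·x_2)/(x_1); tangency sets this equal to p_1/p_2.
Rearranging, p_2·x_2 = (1/5)·p_1·x_1. Substituting into the budget gives p_1·x_1·(1 + (1/5)) = M.
Demand: x_1*(p_1,p_2,M) = 5/6·M/p_1 and x_2* = 1/6·M/p_2.
At p_1=3.28, p_2=10, M=34: x_1* = 5/6·34/3.28 = 8.6382.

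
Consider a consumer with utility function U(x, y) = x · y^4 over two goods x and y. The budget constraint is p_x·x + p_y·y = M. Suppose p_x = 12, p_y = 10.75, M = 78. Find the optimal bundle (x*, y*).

x* = 1.3, y* = 5.8047

Demand: x*(p_x,p_y,M) = 0.2·M/p_x and y* = 0.8·M/p_y.
At p_x=12, p_y=10.75, M=78: x* = 0.2·78/12 = 1.3, y* = 5.8047.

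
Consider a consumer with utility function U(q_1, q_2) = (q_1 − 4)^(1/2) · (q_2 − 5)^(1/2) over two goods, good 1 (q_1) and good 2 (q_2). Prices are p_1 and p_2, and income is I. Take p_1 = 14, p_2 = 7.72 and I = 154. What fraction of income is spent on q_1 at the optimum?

Let q_1' = q_1−4, q_2' = q_2−5. MRS = q_2'/q_1' = p_1/p_2.
Substituting into the budget: q_1* = 4 + 0.5·(I − 4·p_1 − 5·p_2)/p_1, and q_2* = 5 + 0.5·(…)/p_2.
Discretionary income = 154 − 4·14 − 5·7.72 = 59.4; q_1* = 4 + 0.5·59.4/14 = 6.1214; q_2* = 5 + 0.5·59.4/7.72 = 8.8472.
Expenditure on q_1: 14·6.1214 = 85.7; share = 0.5565.

share on q_1 = 0.5565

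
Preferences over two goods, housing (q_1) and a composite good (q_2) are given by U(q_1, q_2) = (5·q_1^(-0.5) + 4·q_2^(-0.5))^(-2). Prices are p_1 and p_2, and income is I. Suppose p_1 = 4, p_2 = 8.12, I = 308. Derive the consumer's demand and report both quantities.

MU_q_1 ∝ 5·q_1^(-1.5), MU_q_2 ∝ 4·q_2^(-1.5), so MRS = (5/4)·(q_2/q_1)^(1.5) = p_1/p_2.
Hence q_2/q_1 = ((4/5)·p_1/p_2)^(1/(1.5)), i.e. raised to the 2/3 power.
With the ratio pinned down, the budget gives q_1* = I/(p_1 + p_2·(q_2/q_1)) and q_2* = (q_2/q_1)·q_1*.
Numerically q_2/q_1 = 0.537522, so q_1* = 308/(4 + 8.12·0.537522) = 36.8215 and q_2* = 0.537522·36.8215 = 19.7924.

q_1* = 36.8215, q_2* = 19.7924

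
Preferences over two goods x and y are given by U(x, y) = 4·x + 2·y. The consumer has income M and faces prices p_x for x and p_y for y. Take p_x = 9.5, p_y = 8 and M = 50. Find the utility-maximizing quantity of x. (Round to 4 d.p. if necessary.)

Linear utility — the consumer picks whichever good has higher MU/price: 4/9.5 = 0.4211 vs 2/8 = 0.25.
x gives more utility per dollar, so spend all income on x: x* = M/p_x, y* = 0.
Numerically: x* = 5.2632, y* = 0.

x* = 5.2632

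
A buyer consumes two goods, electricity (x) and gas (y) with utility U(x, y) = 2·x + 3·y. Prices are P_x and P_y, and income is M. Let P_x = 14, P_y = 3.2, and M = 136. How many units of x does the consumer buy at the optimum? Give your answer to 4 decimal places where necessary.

x* = 0

Perfect substitutes: compare marginal utility per dollar. 2/P_x vs 3/P_y → 0.1429 vs 0.9375.
y gives more utility per dollar, so spend all income on y: y* = M/P_y, x* = 0.
Numerically: x* = 0, y* = 42.5.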